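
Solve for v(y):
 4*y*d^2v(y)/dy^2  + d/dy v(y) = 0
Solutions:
 v(y) = C1 + C2*y^(3/4)


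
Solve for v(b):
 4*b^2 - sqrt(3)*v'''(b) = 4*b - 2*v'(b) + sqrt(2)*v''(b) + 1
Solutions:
 v(b) = C1 + C2*exp(sqrt(6)*b*(-1 + sqrt(1 + 4*sqrt(3)))/6) + C3*exp(-sqrt(6)*b*(1 + sqrt(1 + 4*sqrt(3)))/6) - 2*b^3/3 - sqrt(2)*b^2 + b^2 - 2*sqrt(3)*b - 3*b/2 + sqrt(2)*b


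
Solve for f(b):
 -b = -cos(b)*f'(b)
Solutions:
 f(b) = C1 + Integral(b/cos(b), b)


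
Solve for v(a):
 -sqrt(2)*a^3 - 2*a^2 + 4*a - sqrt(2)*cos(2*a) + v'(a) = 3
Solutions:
 v(a) = C1 + sqrt(2)*a^4/4 + 2*a^3/3 - 2*a^2 + 3*a + sqrt(2)*sin(2*a)/2


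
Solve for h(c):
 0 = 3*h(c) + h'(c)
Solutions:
 h(c) = C1*exp(-3*c)


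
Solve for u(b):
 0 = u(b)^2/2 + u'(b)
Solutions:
 u(b) = 2/(C1 + b)


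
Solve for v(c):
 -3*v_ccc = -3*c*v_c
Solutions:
 v(c) = C1 + Integral(C2*airyai(c) + C3*airybi(c), c)


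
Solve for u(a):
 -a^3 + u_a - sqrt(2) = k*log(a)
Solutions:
 u(a) = C1 + a^4/4 + a*k*log(a) - a*k + sqrt(2)*a


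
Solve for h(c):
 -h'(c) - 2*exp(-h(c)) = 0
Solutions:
 h(c) = log(C1 - 2*c)


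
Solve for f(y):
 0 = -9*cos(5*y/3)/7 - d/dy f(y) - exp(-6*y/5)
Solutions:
 f(y) = C1 - 27*sin(5*y/3)/35 + 5*exp(-6*y/5)/6


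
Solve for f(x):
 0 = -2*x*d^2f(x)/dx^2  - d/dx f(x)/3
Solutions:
 f(x) = C1 + C2*x^(5/6)


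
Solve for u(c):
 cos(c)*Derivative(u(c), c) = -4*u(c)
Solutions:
 u(c) = C1*(sin(c)^2 - 2*sin(c) + 1)/(sin(c)^2 + 2*sin(c) + 1)


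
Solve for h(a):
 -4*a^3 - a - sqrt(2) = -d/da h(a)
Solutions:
 h(a) = C1 + a^4 + a^2/2 + sqrt(2)*a


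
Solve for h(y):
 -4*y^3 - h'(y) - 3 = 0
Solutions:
 h(y) = C1 - y^4 - 3*y


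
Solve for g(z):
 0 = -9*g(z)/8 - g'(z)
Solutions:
 g(z) = C1*exp(-9*z/8)


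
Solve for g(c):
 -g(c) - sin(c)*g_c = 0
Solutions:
 g(c) = C1*sqrt(cos(c) + 1)/sqrt(cos(c) - 1)


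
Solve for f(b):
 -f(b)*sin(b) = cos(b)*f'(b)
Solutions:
 f(b) = C1*cos(b)


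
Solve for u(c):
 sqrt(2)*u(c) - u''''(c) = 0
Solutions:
 u(c) = C1*exp(-2^(1/8)*c) + C2*exp(2^(1/8)*c) + C3*sin(2^(1/8)*c) + C4*cos(2^(1/8)*c)


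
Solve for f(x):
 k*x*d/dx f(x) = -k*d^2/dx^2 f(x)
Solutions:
 f(x) = C1 + C2*erf(sqrt(2)*x/2)


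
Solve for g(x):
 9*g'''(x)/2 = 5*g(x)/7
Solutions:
 g(x) = C3*exp(1470^(1/3)*x/21) + (C1*sin(3^(5/6)*490^(1/3)*x/42) + C2*cos(3^(5/6)*490^(1/3)*x/42))*exp(-1470^(1/3)*x/42)


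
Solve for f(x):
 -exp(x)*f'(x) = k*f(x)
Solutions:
 f(x) = C1*exp(k*exp(-x))


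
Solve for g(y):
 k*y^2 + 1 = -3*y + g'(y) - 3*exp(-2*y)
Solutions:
 g(y) = C1 + k*y^3/3 + 3*y^2/2 + y - 3*exp(-2*y)/2


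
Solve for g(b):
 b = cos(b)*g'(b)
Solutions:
 g(b) = C1 + Integral(b/cos(b), b)


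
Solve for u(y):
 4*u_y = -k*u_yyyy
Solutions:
 u(y) = C1 + C2*exp(2^(2/3)*y*(-1/k)^(1/3)) + C3*exp(2^(2/3)*y*(-1/k)^(1/3)*(-1 + sqrt(3)*I)/2) + C4*exp(-2^(2/3)*y*(-1/k)^(1/3)*(1 + sqrt(3)*I)/2)


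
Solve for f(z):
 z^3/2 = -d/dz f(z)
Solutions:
 f(z) = C1 - z^4/8


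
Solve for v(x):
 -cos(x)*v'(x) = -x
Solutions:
 v(x) = C1 + Integral(x/cos(x), x)


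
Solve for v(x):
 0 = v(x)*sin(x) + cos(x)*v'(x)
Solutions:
 v(x) = C1*cos(x)


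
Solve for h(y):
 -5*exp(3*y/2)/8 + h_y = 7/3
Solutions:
 h(y) = C1 + 7*y/3 + 5*exp(3*y/2)/12


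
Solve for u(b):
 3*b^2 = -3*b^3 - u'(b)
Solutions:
 u(b) = C1 - 3*b^4/4 - b^3


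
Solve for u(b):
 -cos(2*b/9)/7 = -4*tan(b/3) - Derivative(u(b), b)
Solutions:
 u(b) = C1 + 12*log(cos(b/3)) + 9*sin(2*b/9)/14


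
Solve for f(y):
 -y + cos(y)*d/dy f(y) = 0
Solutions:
 f(y) = C1 + Integral(y/cos(y), y)


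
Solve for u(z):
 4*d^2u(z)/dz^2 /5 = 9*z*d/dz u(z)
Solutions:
 u(z) = C1 + C2*erfi(3*sqrt(10)*z/4)


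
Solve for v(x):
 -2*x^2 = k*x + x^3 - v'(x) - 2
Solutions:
 v(x) = C1 + k*x^2/2 + x^4/4 + 2*x^3/3 - 2*x


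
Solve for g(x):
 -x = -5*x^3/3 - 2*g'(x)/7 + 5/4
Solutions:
 g(x) = C1 - 35*x^4/24 + 7*x^2/4 + 35*x/8


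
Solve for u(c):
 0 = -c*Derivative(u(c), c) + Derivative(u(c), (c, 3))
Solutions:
 u(c) = C1 + Integral(C2*airyai(c) + C3*airybi(c), c)


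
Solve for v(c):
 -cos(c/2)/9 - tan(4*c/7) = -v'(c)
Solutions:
 v(c) = C1 - 7*log(cos(4*c/7))/4 + 2*sin(c/2)/9


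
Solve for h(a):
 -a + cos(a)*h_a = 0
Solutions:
 h(a) = C1 + Integral(a/cos(a), a)


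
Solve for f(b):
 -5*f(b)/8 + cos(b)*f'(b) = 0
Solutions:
 f(b) = C1*(sin(b) + 1)^(5/16)/(sin(b) - 1)^(5/16)


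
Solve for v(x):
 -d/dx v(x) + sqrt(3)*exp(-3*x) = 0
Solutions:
 v(x) = C1 - sqrt(3)*exp(-3*x)/3


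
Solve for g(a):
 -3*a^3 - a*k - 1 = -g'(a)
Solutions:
 g(a) = C1 + 3*a^4/4 + a^2*k/2 + a


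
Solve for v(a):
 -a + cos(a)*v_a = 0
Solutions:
 v(a) = C1 + Integral(a/cos(a), a)


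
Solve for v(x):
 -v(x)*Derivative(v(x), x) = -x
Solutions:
 v(x) = -sqrt(C1 + x^2)
 v(x) = sqrt(C1 + x^2)


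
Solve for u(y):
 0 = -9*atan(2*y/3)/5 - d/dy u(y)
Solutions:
 u(y) = C1 - 9*y*atan(2*y/3)/5 + 27*log(4*y^2 + 9)/20


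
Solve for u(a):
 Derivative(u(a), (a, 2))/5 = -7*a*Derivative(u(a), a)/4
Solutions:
 u(a) = C1 + C2*erf(sqrt(70)*a/4)


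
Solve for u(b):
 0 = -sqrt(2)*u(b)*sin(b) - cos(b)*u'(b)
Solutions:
 u(b) = C1*cos(b)^(sqrt(2))


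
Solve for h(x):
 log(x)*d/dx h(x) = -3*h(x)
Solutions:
 h(x) = C1*exp(-3*li(x))


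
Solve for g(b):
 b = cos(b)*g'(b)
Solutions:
 g(b) = C1 + Integral(b/cos(b), b)


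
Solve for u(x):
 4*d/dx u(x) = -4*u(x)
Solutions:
 u(x) = C1*exp(-x)


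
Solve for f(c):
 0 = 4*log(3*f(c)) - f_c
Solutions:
 -Integral(1/(log(_y) + log(3)), (_y, f(c)))/4 = C1 - c


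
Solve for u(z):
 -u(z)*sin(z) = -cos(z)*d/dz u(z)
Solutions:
 u(z) = C1/cos(z)


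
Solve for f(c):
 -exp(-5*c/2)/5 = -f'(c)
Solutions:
 f(c) = C1 - 2*exp(-5*c/2)/25


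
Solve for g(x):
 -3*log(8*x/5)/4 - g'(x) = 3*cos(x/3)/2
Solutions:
 g(x) = C1 - 3*x*log(x)/4 - 3*x*log(2) + 3*x/4 + 3*x*log(10)/4 - 9*sin(x/3)/2


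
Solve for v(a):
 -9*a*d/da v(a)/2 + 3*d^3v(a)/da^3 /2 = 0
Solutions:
 v(a) = C1 + Integral(C2*airyai(3^(1/3)*a) + C3*airybi(3^(1/3)*a), a)


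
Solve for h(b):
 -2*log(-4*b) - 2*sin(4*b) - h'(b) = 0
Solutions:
 h(b) = C1 - 2*b*log(-b) - 4*b*log(2) + 2*b + cos(4*b)/2


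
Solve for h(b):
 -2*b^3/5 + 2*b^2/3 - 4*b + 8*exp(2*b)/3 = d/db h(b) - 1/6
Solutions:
 h(b) = C1 - b^4/10 + 2*b^3/9 - 2*b^2 + b/6 + 4*exp(2*b)/3


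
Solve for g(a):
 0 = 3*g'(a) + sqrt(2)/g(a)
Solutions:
 g(a) = -sqrt(C1 - 6*sqrt(2)*a)/3
 g(a) = sqrt(C1 - 6*sqrt(2)*a)/3


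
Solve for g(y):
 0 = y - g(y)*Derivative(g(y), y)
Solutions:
 g(y) = -sqrt(C1 + y^2)
 g(y) = sqrt(C1 + y^2)


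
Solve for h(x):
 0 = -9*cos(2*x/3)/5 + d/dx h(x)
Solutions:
 h(x) = C1 + 27*sin(2*x/3)/10


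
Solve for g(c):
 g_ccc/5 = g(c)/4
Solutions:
 g(c) = C3*exp(10^(1/3)*c/2) + (C1*sin(10^(1/3)*sqrt(3)*c/4) + C2*cos(10^(1/3)*sqrt(3)*c/4))*exp(-10^(1/3)*c/4)


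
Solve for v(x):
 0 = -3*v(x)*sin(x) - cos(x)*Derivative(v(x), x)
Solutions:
 v(x) = C1*cos(x)^3


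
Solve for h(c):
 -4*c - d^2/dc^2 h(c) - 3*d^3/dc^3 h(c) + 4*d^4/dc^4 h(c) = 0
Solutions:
 h(c) = C1 + C2*c + C3*exp(-c/4) + C4*exp(c) - 2*c^3/3 + 6*c^2


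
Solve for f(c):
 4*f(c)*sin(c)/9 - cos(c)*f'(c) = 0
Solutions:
 f(c) = C1/cos(c)^(4/9)


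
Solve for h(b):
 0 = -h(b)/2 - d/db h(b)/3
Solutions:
 h(b) = C1*exp(-3*b/2)


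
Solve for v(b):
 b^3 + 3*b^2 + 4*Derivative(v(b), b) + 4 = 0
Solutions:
 v(b) = C1 - b^4/16 - b^3/4 - b


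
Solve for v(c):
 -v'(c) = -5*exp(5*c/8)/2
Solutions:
 v(c) = C1 + 4*exp(5*c/8)


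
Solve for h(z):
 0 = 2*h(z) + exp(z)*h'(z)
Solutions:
 h(z) = C1*exp(2*exp(-z))


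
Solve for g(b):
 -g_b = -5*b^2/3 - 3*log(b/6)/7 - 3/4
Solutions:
 g(b) = C1 + 5*b^3/9 + 3*b*log(b)/7 - 3*b*log(6)/7 + 9*b/28


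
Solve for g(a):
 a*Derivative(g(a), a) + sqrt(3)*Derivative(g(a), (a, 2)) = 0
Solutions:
 g(a) = C1 + C2*erf(sqrt(2)*3^(3/4)*a/6)


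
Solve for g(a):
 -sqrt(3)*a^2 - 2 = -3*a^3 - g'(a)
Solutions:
 g(a) = C1 - 3*a^4/4 + sqrt(3)*a^3/3 + 2*a


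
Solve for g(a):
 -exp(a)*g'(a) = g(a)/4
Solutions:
 g(a) = C1*exp(exp(-a)/4)


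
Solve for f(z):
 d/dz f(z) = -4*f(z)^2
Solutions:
 f(z) = 1/(C1 + 4*z)


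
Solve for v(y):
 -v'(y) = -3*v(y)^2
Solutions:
 v(y) = -1/(C1 + 3*y)


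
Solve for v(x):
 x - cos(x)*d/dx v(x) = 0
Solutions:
 v(x) = C1 + Integral(x/cos(x), x)


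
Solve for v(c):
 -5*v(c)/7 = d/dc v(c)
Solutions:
 v(c) = C1*exp(-5*c/7)


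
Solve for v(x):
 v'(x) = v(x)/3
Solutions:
 v(x) = C1*exp(x/3)


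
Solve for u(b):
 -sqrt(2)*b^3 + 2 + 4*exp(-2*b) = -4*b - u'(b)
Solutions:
 u(b) = C1 + sqrt(2)*b^4/4 - 2*b^2 - 2*b + 2*exp(-2*b)


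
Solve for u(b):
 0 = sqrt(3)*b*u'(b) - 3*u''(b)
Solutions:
 u(b) = C1 + C2*erfi(sqrt(2)*3^(3/4)*b/6)


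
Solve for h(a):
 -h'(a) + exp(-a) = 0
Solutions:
 h(a) = C1 - exp(-a)


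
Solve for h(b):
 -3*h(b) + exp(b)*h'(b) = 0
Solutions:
 h(b) = C1*exp(-3*exp(-b))


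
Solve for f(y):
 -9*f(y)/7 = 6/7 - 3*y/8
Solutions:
 f(y) = 7*y/24 - 2/3


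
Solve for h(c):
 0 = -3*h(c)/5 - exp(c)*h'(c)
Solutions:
 h(c) = C1*exp(3*exp(-c)/5)


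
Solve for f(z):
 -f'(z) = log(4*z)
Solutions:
 f(z) = C1 - z*log(z) - z*log(4) + z


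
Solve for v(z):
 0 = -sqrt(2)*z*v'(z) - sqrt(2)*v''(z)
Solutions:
 v(z) = C1 + C2*erf(sqrt(2)*z/2)


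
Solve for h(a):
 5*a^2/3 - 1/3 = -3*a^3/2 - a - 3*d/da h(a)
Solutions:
 h(a) = C1 - a^4/8 - 5*a^3/27 - a^2/6 + a/9


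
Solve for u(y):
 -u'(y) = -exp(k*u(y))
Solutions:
 u(y) = Piecewise((log(-1/(C1*k + k*y))/k, Ne(k, 0)), (nan, True))
 u(y) = Piecewise((C1 + y, Eq(k, 0)), (nan, True))


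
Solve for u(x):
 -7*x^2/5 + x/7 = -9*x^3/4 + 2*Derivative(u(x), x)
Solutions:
 u(x) = C1 + 9*x^4/32 - 7*x^3/30 + x^2/28


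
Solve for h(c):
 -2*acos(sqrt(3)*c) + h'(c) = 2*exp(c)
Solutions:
 h(c) = C1 + 2*c*acos(sqrt(3)*c) - 2*sqrt(3)*sqrt(1 - 3*c^2)/3 + 2*exp(c)


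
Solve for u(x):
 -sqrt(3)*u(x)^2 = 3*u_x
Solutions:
 u(x) = 3/(C1 + sqrt(3)*x)


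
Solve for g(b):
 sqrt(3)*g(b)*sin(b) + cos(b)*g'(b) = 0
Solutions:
 g(b) = C1*cos(b)^(sqrt(3))


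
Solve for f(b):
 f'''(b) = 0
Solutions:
 f(b) = C1 + C2*b + C3*b^2


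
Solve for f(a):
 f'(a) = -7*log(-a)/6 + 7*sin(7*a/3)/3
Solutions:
 f(a) = C1 - 7*a*log(-a)/6 + 7*a/6 - cos(7*a/3)


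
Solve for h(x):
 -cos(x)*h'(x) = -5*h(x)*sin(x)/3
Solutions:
 h(x) = C1/cos(x)^(5/3)


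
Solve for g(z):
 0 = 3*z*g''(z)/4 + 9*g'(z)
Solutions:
 g(z) = C1 + C2/z^11


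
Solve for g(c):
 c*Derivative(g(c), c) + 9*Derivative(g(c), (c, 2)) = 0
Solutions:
 g(c) = C1 + C2*erf(sqrt(2)*c/6)


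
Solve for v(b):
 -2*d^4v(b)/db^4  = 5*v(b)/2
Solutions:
 v(b) = (C1*sin(5^(1/4)*b/2) + C2*cos(5^(1/4)*b/2))*exp(-5^(1/4)*b/2) + (C3*sin(5^(1/4)*b/2) + C4*cos(5^(1/4)*b/2))*exp(5^(1/4)*b/2)


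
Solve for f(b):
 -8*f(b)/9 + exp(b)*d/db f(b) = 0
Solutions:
 f(b) = C1*exp(-8*exp(-b)/9)


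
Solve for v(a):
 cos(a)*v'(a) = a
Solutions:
 v(a) = C1 + Integral(a/cos(a), a)


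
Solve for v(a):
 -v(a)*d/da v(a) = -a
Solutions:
 v(a) = -sqrt(C1 + a^2)
 v(a) = sqrt(C1 + a^2)


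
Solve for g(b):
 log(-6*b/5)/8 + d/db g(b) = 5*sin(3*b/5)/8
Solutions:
 g(b) = C1 - b*log(-b)/8 - b*log(6)/8 + b/8 + b*log(5)/8 - 25*cos(3*b/5)/24


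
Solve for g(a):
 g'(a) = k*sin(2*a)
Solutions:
 g(a) = C1 - k*cos(2*a)/2


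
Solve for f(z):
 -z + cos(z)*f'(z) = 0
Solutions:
 f(z) = C1 + Integral(z/cos(z), z)


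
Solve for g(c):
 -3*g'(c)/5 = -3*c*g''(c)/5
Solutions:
 g(c) = C1 + C2*c^2


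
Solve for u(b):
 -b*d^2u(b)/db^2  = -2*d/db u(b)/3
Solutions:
 u(b) = C1 + C2*b^(5/3)


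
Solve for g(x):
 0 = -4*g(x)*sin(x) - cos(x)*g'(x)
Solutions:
 g(x) = C1*cos(x)^4


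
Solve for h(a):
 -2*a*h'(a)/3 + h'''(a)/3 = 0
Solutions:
 h(a) = C1 + Integral(C2*airyai(2^(1/3)*a) + C3*airybi(2^(1/3)*a), a)


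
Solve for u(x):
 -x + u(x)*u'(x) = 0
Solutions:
 u(x) = -sqrt(C1 + x^2)
 u(x) = sqrt(C1 + x^2)


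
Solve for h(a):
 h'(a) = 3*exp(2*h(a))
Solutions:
 h(a) = log(-sqrt(-1/(C1 + 3*a))) - log(2)/2
 h(a) = log(-1/(C1 + 3*a))/2 - log(2)/2


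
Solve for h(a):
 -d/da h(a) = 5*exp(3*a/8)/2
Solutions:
 h(a) = C1 - 20*exp(3*a/8)/3


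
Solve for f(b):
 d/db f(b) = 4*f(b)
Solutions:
 f(b) = C1*exp(4*b)


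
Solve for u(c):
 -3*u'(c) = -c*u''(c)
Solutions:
 u(c) = C1 + C2*c^4


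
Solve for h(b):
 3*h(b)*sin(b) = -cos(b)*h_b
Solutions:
 h(b) = C1*cos(b)^3


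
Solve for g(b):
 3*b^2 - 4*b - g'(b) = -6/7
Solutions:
 g(b) = C1 + b^3 - 2*b^2 + 6*b/7


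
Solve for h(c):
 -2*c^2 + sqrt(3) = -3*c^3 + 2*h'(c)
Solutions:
 h(c) = C1 + 3*c^4/8 - c^3/3 + sqrt(3)*c/2


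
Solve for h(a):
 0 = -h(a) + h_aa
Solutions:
 h(a) = C1*exp(-a) + C2*exp(a)


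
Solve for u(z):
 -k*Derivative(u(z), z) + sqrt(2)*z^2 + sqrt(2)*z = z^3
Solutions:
 u(z) = C1 - z^4/(4*k) + sqrt(2)*z^3/(3*k) + sqrt(2)*z^2/(2*k)


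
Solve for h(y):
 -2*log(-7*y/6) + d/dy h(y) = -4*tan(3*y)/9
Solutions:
 h(y) = C1 + 2*y*log(-y) - 2*y*log(6) - 2*y + 2*y*log(7) + 4*log(cos(3*y))/27


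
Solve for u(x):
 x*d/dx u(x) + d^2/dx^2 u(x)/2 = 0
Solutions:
 u(x) = C1 + C2*erf(x)


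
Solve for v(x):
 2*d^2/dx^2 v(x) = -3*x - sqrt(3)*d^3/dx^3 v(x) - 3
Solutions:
 v(x) = C1 + C2*x + C3*exp(-2*sqrt(3)*x/3) - x^3/4 + 3*x^2*(-2 + sqrt(3))/8


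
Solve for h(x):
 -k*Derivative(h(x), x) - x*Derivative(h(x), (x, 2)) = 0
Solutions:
 h(x) = C1 + x^(1 - re(k))*(C2*sin(log(x)*Abs(im(k))) + C3*cos(log(x)*im(k)))


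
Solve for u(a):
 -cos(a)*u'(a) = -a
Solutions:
 u(a) = C1 + Integral(a/cos(a), a)


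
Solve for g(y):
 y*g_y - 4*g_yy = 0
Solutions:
 g(y) = C1 + C2*erfi(sqrt(2)*y/4)


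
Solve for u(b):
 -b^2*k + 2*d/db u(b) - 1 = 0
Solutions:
 u(b) = C1 + b^3*k/6 + b/2


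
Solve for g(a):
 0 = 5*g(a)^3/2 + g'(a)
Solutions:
 g(a) = -sqrt(-1/(C1 - 5*a))
 g(a) = sqrt(-1/(C1 - 5*a))


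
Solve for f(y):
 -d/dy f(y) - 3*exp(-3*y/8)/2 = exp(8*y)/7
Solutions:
 f(y) = C1 - exp(8*y)/56 + 4*exp(-3*y/8)


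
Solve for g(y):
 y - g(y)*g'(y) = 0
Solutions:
 g(y) = -sqrt(C1 + y^2)
 g(y) = sqrt(C1 + y^2)


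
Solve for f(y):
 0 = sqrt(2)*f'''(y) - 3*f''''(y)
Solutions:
 f(y) = C1 + C2*y + C3*y^2 + C4*exp(sqrt(2)*y/3)


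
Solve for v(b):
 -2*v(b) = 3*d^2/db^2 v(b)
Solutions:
 v(b) = C1*sin(sqrt(6)*b/3) + C2*cos(sqrt(6)*b/3)


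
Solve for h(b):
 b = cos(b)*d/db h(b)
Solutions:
 h(b) = C1 + Integral(b/cos(b), b)


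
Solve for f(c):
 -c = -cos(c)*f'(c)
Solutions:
 f(c) = C1 + Integral(c/cos(c), c)


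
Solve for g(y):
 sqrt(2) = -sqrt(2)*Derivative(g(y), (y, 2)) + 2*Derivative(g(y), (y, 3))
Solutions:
 g(y) = C1 + C2*y + C3*exp(sqrt(2)*y/2) - y^2/2


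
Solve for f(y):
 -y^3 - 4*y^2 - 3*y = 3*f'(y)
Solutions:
 f(y) = C1 - y^4/12 - 4*y^3/9 - y^2/2


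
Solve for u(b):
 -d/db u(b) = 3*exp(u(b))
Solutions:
 u(b) = log(1/(C1 + 3*b))


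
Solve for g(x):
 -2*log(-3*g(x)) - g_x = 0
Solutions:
 Integral(1/(log(-_y) + log(3)), (_y, g(x)))/2 = C1 - x


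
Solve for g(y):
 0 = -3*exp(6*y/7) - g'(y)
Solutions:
 g(y) = C1 - 7*exp(6*y/7)/2


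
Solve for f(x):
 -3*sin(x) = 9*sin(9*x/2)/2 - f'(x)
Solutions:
 f(x) = C1 - 3*cos(x) - cos(9*x/2)


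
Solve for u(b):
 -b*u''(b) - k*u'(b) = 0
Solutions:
 u(b) = C1 + b^(1 - re(k))*(C2*sin(log(b)*Abs(im(k))) + C3*cos(log(b)*im(k)))


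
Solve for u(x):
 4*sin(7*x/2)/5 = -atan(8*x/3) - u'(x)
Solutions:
 u(x) = C1 - x*atan(8*x/3) + 3*log(64*x^2 + 9)/16 + 8*cos(7*x/2)/35


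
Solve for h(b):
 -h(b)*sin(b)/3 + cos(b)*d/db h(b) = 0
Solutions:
 h(b) = C1/cos(b)^(1/3)


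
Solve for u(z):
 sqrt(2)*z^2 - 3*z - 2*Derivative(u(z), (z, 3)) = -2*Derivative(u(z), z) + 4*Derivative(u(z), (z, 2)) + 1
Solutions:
 u(z) = C1 + C2*exp(z*(-1 + sqrt(2))) + C3*exp(-z*(1 + sqrt(2))) - sqrt(2)*z^3/6 - sqrt(2)*z^2 + 3*z^2/4 - 5*sqrt(2)*z + 7*z/2


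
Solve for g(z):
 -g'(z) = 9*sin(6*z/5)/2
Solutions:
 g(z) = C1 + 15*cos(6*z/5)/4


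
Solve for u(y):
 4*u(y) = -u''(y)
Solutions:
 u(y) = C1*sin(2*y) + C2*cos(2*y)


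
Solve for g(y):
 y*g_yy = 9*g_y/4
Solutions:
 g(y) = C1 + C2*y^(13/4)


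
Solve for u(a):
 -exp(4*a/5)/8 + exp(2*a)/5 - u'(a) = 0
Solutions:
 u(a) = C1 - 5*exp(4*a/5)/32 + exp(2*a)/10


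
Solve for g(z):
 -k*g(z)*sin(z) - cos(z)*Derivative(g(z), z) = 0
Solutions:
 g(z) = C1*exp(k*log(cos(z)))


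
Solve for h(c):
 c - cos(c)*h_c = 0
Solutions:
 h(c) = C1 + Integral(c/cos(c), c)


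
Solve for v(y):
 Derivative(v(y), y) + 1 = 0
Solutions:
 v(y) = C1 - y


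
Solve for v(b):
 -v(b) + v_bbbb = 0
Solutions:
 v(b) = C1*exp(-b) + C2*exp(b) + C3*sin(b) + C4*cos(b)


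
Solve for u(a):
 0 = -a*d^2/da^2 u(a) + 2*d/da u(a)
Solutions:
 u(a) = C1 + C2*a^3


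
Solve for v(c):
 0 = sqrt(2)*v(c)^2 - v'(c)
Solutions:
 v(c) = -1/(C1 + sqrt(2)*c)


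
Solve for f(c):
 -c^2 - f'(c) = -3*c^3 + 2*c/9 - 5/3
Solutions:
 f(c) = C1 + 3*c^4/4 - c^3/3 - c^2/9 + 5*c/3


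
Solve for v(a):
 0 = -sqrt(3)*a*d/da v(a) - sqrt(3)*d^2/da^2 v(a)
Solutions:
 v(a) = C1 + C2*erf(sqrt(2)*a/2)


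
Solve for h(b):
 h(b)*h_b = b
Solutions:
 h(b) = -sqrt(C1 + b^2)
 h(b) = sqrt(C1 + b^2)


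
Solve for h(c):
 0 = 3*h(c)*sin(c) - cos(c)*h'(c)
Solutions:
 h(c) = C1/cos(c)^3


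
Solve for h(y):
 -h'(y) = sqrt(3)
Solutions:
 h(y) = C1 - sqrt(3)*y


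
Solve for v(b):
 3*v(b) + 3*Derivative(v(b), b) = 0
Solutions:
 v(b) = C1*exp(-b)


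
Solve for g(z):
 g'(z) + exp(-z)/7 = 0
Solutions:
 g(z) = C1 + exp(-z)/7


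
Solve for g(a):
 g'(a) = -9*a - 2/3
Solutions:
 g(a) = C1 - 9*a^2/2 - 2*a/3


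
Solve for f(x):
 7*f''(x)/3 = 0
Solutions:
 f(x) = C1 + C2*x


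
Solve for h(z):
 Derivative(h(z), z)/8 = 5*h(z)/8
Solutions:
 h(z) = C1*exp(5*z)


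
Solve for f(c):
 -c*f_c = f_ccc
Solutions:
 f(c) = C1 + Integral(C2*airyai(-c) + C3*airybi(-c), c)


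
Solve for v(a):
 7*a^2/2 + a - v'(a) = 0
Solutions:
 v(a) = C1 + 7*a^3/6 + a^2/2


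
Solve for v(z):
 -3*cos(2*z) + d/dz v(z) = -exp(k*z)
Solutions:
 v(z) = C1 + 3*sin(2*z)/2 - exp(k*z)/k


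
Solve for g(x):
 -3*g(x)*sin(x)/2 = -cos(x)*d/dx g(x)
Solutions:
 g(x) = C1/cos(x)^(3/2)


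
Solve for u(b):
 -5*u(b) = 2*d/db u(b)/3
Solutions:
 u(b) = C1*exp(-15*b/2)


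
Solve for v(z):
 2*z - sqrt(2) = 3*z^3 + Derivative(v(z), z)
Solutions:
 v(z) = C1 - 3*z^4/4 + z^2 - sqrt(2)*z


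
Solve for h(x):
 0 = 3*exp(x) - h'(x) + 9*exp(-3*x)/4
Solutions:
 h(x) = C1 + 3*exp(x) - 3*exp(-3*x)/4


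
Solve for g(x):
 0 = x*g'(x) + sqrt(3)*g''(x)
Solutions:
 g(x) = C1 + C2*erf(sqrt(2)*3^(3/4)*x/6)


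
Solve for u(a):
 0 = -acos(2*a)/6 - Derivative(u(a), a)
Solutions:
 u(a) = C1 - a*acos(2*a)/6 + sqrt(1 - 4*a^2)/12


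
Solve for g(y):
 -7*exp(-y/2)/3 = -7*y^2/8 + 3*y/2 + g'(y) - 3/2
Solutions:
 g(y) = C1 + 7*y^3/24 - 3*y^2/4 + 3*y/2 + 14*exp(-y/2)/3


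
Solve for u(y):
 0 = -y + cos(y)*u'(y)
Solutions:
 u(y) = C1 + Integral(y/cos(y), y)


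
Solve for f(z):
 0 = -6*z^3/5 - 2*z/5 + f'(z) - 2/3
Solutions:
 f(z) = C1 + 3*z^4/10 + z^2/5 + 2*z/3


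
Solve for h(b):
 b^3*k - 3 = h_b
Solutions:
 h(b) = C1 + b^4*k/4 - 3*b


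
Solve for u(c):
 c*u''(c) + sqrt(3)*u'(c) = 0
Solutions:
 u(c) = C1 + C2*c^(1 - sqrt(3))


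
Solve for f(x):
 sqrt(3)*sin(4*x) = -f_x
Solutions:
 f(x) = C1 + sqrt(3)*cos(4*x)/4


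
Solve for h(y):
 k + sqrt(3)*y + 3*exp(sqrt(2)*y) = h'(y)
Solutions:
 h(y) = C1 + k*y + sqrt(3)*y^2/2 + 3*sqrt(2)*exp(sqrt(2)*y)/2


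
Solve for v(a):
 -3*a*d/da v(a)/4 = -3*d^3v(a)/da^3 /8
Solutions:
 v(a) = C1 + Integral(C2*airyai(2^(1/3)*a) + C3*airybi(2^(1/3)*a), a)


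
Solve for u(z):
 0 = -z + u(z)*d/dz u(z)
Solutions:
 u(z) = -sqrt(C1 + z^2)
 u(z) = sqrt(C1 + z^2)


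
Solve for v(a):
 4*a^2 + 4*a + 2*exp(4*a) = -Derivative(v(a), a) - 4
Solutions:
 v(a) = C1 - 4*a^3/3 - 2*a^2 - 4*a - exp(4*a)/2


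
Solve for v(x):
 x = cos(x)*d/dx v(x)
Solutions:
 v(x) = C1 + Integral(x/cos(x), x)


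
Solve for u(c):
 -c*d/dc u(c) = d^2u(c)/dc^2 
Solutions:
 u(c) = C1 + C2*erf(sqrt(2)*c/2)


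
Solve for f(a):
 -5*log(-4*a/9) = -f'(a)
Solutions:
 f(a) = C1 + 5*a*log(-a) + 5*a*(-2*log(3) - 1 + 2*log(2))


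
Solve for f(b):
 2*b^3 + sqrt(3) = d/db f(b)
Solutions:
 f(b) = C1 + b^4/2 + sqrt(3)*b


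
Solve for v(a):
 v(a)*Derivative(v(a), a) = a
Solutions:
 v(a) = -sqrt(C1 + a^2)
 v(a) = sqrt(C1 + a^2)


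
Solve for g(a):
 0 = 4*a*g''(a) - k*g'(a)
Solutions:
 g(a) = C1 + a^(re(k)/4 + 1)*(C2*sin(log(a)*Abs(im(k))/4) + C3*cos(log(a)*im(k)/4))


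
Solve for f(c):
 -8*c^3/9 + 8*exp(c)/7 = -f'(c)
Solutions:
 f(c) = C1 + 2*c^4/9 - 8*exp(c)/7


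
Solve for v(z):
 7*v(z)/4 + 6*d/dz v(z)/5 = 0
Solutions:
 v(z) = C1*exp(-35*z/24)


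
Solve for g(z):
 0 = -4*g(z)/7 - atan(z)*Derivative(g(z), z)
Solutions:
 g(z) = C1*exp(-4*Integral(1/atan(z), z)/7)


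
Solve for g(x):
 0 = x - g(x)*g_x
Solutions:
 g(x) = -sqrt(C1 + x^2)
 g(x) = sqrt(C1 + x^2)


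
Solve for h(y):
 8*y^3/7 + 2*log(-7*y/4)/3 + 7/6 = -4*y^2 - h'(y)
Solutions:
 h(y) = C1 - 2*y^4/7 - 4*y^3/3 - 2*y*log(-y)/3 + y*(-log(7) - 1/2 + log(2) + log(14)/3)


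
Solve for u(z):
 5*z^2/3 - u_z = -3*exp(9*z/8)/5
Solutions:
 u(z) = C1 + 5*z^3/9 + 8*exp(9*z/8)/15


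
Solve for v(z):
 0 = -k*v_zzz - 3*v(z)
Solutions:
 v(z) = C1*exp(3^(1/3)*z*(-1/k)^(1/3)) + C2*exp(z*(-1/k)^(1/3)*(-3^(1/3) + 3^(5/6)*I)/2) + C3*exp(-z*(-1/k)^(1/3)*(3^(1/3) + 3^(5/6)*I)/2)


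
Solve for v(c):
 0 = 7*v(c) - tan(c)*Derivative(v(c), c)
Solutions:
 v(c) = C1*sin(c)^7


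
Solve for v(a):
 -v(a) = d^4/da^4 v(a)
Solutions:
 v(a) = (C1*sin(sqrt(2)*a/2) + C2*cos(sqrt(2)*a/2))*exp(-sqrt(2)*a/2) + (C3*sin(sqrt(2)*a/2) + C4*cos(sqrt(2)*a/2))*exp(sqrt(2)*a/2)


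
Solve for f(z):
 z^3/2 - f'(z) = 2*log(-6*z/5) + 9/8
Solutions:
 f(z) = C1 + z^4/8 - 2*z*log(-z) + z*(-2*log(6) + 7/8 + 2*log(5))


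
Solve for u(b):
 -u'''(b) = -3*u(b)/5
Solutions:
 u(b) = C3*exp(3^(1/3)*5^(2/3)*b/5) + (C1*sin(3^(5/6)*5^(2/3)*b/10) + C2*cos(3^(5/6)*5^(2/3)*b/10))*exp(-3^(1/3)*5^(2/3)*b/10)


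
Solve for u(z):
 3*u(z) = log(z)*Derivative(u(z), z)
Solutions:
 u(z) = C1*exp(3*li(z))


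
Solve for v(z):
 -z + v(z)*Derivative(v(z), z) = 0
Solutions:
 v(z) = -sqrt(C1 + z^2)
 v(z) = sqrt(C1 + z^2)


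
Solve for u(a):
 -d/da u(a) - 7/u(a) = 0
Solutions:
 u(a) = -sqrt(C1 - 14*a)
 u(a) = sqrt(C1 - 14*a)


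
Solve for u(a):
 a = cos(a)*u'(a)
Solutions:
 u(a) = C1 + Integral(a/cos(a), a)


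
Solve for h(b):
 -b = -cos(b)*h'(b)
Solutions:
 h(b) = C1 + Integral(b/cos(b), b)


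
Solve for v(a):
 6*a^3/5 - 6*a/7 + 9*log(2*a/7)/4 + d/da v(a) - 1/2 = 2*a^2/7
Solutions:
 v(a) = C1 - 3*a^4/10 + 2*a^3/21 + 3*a^2/7 - 9*a*log(a)/4 - 9*a*log(2)/4 + 11*a/4 + 9*a*log(7)/4


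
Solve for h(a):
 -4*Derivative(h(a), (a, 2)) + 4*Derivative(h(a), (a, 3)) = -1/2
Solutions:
 h(a) = C1 + C2*a + C3*exp(a) + a^2/16


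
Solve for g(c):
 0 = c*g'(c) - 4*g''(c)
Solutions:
 g(c) = C1 + C2*erfi(sqrt(2)*c/4)


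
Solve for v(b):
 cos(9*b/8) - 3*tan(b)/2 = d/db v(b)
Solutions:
 v(b) = C1 + 3*log(cos(b))/2 + 8*sin(9*b/8)/9


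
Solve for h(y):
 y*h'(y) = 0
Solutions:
 h(y) = C1


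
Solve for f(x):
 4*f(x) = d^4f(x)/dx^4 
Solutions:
 f(x) = C1*exp(-sqrt(2)*x) + C2*exp(sqrt(2)*x) + C3*sin(sqrt(2)*x) + C4*cos(sqrt(2)*x)


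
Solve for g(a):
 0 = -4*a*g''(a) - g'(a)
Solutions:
 g(a) = C1 + C2*a^(3/4)


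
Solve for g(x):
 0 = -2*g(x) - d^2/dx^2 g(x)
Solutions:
 g(x) = C1*sin(sqrt(2)*x) + C2*cos(sqrt(2)*x)


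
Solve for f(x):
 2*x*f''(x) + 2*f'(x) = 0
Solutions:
 f(x) = C1 + C2*log(x)


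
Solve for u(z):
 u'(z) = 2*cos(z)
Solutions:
 u(z) = C1 + 2*sin(z)


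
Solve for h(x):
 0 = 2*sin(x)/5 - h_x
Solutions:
 h(x) = C1 - 2*cos(x)/5


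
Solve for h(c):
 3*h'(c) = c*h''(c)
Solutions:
 h(c) = C1 + C2*c^4


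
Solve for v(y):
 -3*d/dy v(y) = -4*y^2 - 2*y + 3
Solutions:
 v(y) = C1 + 4*y^3/9 + y^2/3 - y


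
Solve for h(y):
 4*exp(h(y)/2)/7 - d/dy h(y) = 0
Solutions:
 h(y) = 2*log(-1/(C1 + 4*y)) + 2*log(14)


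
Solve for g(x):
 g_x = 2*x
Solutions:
 g(x) = C1 + x^2


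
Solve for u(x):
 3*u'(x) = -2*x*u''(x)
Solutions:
 u(x) = C1 + C2/sqrt(x)


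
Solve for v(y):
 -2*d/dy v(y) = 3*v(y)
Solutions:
 v(y) = C1*exp(-3*y/2)


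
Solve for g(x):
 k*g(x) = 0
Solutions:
 g(x) = 0


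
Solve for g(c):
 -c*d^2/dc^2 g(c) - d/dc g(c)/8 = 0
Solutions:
 g(c) = C1 + C2*c^(7/8)


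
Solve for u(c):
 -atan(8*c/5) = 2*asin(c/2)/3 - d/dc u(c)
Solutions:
 u(c) = C1 + 2*c*asin(c/2)/3 + c*atan(8*c/5) + 2*sqrt(4 - c^2)/3 - 5*log(64*c^2 + 25)/16


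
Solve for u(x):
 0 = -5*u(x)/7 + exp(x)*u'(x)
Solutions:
 u(x) = C1*exp(-5*exp(-x)/7)


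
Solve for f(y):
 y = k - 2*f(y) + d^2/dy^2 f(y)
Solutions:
 f(y) = C1*exp(-sqrt(2)*y) + C2*exp(sqrt(2)*y) + k/2 - y/2


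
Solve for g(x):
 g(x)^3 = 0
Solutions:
 g(x) = 0


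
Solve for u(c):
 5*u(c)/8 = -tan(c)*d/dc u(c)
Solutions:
 u(c) = C1/sin(c)^(5/8)


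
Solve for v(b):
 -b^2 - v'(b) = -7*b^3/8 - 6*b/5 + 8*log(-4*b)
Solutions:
 v(b) = C1 + 7*b^4/32 - b^3/3 + 3*b^2/5 - 8*b*log(-b) + 8*b*(1 - 2*log(2))


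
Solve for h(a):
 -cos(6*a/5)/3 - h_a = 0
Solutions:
 h(a) = C1 - 5*sin(6*a/5)/18


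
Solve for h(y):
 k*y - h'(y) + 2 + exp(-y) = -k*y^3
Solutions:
 h(y) = C1 + k*y^4/4 + k*y^2/2 + 2*y - exp(-y)


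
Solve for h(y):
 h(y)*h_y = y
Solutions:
 h(y) = -sqrt(C1 + y^2)
 h(y) = sqrt(C1 + y^2)


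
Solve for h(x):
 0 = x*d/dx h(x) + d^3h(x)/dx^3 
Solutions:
 h(x) = C1 + Integral(C2*airyai(-x) + C3*airybi(-x), x)


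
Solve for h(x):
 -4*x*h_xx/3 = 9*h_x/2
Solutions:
 h(x) = C1 + C2/x^(19/8)


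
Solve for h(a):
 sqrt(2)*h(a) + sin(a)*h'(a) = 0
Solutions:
 h(a) = C1*(cos(a) + 1)^(sqrt(2)/2)/(cos(a) - 1)^(sqrt(2)/2)


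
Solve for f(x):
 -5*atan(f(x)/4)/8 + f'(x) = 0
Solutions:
 Integral(1/atan(_y/4), (_y, f(x))) = C1 + 5*x/8


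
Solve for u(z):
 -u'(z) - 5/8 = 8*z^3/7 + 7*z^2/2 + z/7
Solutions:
 u(z) = C1 - 2*z^4/7 - 7*z^3/6 - z^2/14 - 5*z/8


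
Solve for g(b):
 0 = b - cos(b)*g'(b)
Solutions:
 g(b) = C1 + Integral(b/cos(b), b)


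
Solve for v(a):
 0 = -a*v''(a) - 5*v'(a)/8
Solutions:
 v(a) = C1 + C2*a^(3/8)


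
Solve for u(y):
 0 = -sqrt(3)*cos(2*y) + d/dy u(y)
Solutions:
 u(y) = C1 + sqrt(3)*sin(2*y)/2


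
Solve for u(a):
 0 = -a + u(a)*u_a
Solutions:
 u(a) = -sqrt(C1 + a^2)
 u(a) = sqrt(C1 + a^2)


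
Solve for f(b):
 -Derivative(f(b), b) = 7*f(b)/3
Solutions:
 f(b) = C1*exp(-7*b/3)


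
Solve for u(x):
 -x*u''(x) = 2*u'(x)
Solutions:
 u(x) = C1 + C2/x


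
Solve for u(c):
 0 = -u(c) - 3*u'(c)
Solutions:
 u(c) = C1*exp(-c/3)


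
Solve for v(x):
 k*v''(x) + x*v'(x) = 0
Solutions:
 v(x) = C1 + C2*sqrt(k)*erf(sqrt(2)*x*sqrt(1/k)/2)


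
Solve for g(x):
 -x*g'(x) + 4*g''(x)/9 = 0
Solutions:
 g(x) = C1 + C2*erfi(3*sqrt(2)*x/4)


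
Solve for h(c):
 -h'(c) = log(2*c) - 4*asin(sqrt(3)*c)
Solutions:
 h(c) = C1 - c*log(c) + 4*c*asin(sqrt(3)*c) - c*log(2) + c + 4*sqrt(3)*sqrt(1 - 3*c^2)/3


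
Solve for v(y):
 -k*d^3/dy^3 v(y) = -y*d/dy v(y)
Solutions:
 v(y) = C1 + Integral(C2*airyai(y*(1/k)^(1/3)) + C3*airybi(y*(1/k)^(1/3)), y)


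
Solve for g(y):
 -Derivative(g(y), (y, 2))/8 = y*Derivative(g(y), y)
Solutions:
 g(y) = C1 + C2*erf(2*y)


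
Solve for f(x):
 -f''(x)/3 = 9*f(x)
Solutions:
 f(x) = C1*sin(3*sqrt(3)*x) + C2*cos(3*sqrt(3)*x)


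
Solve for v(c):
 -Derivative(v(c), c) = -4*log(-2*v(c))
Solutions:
 -Integral(1/(log(-_y) + log(2)), (_y, v(c)))/4 = C1 - c


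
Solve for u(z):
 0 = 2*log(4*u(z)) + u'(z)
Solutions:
 Integral(1/(log(_y) + 2*log(2)), (_y, u(z)))/2 = C1 - z


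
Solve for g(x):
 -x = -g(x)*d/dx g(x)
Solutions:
 g(x) = -sqrt(C1 + x^2)
 g(x) = sqrt(C1 + x^2)


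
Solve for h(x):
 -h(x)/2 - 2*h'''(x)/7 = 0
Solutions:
 h(x) = C3*exp(-14^(1/3)*x/2) + (C1*sin(14^(1/3)*sqrt(3)*x/4) + C2*cos(14^(1/3)*sqrt(3)*x/4))*exp(14^(1/3)*x/4)


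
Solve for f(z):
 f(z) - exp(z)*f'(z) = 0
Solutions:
 f(z) = C1*exp(-exp(-z))


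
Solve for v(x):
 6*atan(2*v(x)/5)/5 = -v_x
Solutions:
 Integral(1/atan(2*_y/5), (_y, v(x))) = C1 - 6*x/5


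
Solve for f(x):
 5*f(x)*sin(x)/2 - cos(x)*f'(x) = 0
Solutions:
 f(x) = C1/cos(x)^(5/2)


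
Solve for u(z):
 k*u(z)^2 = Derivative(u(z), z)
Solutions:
 u(z) = -1/(C1 + k*z)


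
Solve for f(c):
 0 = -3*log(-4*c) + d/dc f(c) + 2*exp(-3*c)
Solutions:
 f(c) = C1 + 3*c*log(-c) + 3*c*(-1 + 2*log(2)) + 2*exp(-3*c)/3


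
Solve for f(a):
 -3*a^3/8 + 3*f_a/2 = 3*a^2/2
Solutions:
 f(a) = C1 + a^4/16 + a^3/3


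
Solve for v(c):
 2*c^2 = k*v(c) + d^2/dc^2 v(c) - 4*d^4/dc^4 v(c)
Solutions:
 v(c) = C1*exp(-sqrt(2)*c*sqrt(1 - sqrt(16*k + 1))/4) + C2*exp(sqrt(2)*c*sqrt(1 - sqrt(16*k + 1))/4) + C3*exp(-sqrt(2)*c*sqrt(sqrt(16*k + 1) + 1)/4) + C4*exp(sqrt(2)*c*sqrt(sqrt(16*k + 1) + 1)/4) + 2*c^2/k - 4/k^2


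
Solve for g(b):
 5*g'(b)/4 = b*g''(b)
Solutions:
 g(b) = C1 + C2*b^(9/4)


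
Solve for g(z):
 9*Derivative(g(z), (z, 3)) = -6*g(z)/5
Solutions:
 g(z) = C3*exp(-15^(2/3)*2^(1/3)*z/15) + (C1*sin(2^(1/3)*3^(1/6)*5^(2/3)*z/10) + C2*cos(2^(1/3)*3^(1/6)*5^(2/3)*z/10))*exp(15^(2/3)*2^(1/3)*z/30)


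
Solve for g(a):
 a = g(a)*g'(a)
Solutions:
 g(a) = -sqrt(C1 + a^2)
 g(a) = sqrt(C1 + a^2)


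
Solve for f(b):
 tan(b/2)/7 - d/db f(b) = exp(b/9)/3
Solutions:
 f(b) = C1 - 3*exp(b/9) - 2*log(cos(b/2))/7


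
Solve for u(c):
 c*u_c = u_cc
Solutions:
 u(c) = C1 + C2*erfi(sqrt(2)*c/2)


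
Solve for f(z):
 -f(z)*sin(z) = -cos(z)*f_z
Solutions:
 f(z) = C1/cos(z)


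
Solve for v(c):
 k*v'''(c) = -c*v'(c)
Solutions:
 v(c) = C1 + Integral(C2*airyai(c*(-1/k)^(1/3)) + C3*airybi(c*(-1/k)^(1/3)), c)


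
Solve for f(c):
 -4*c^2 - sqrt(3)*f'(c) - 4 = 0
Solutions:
 f(c) = C1 - 4*sqrt(3)*c^3/9 - 4*sqrt(3)*c/3


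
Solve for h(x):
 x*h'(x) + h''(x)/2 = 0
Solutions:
 h(x) = C1 + C2*erf(x)


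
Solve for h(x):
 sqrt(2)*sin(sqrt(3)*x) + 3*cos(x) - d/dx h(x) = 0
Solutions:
 h(x) = C1 + 3*sin(x) - sqrt(6)*cos(sqrt(3)*x)/3


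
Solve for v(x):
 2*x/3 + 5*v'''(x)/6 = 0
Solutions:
 v(x) = C1 + C2*x + C3*x^2 - x^4/30


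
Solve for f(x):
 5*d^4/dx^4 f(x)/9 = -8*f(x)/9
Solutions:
 f(x) = (C1*sin(2^(1/4)*5^(3/4)*x/5) + C2*cos(2^(1/4)*5^(3/4)*x/5))*exp(-2^(1/4)*5^(3/4)*x/5) + (C3*sin(2^(1/4)*5^(3/4)*x/5) + C4*cos(2^(1/4)*5^(3/4)*x/5))*exp(2^(1/4)*5^(3/4)*x/5)


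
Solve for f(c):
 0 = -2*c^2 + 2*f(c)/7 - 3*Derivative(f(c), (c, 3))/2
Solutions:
 f(c) = C3*exp(42^(2/3)*c/21) + 7*c^2 + (C1*sin(14^(2/3)*3^(1/6)*c/14) + C2*cos(14^(2/3)*3^(1/6)*c/14))*exp(-42^(2/3)*c/42)


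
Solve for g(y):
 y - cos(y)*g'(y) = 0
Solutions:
 g(y) = C1 + Integral(y/cos(y), y)


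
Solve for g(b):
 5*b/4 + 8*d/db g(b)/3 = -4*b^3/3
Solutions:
 g(b) = C1 - b^4/8 - 15*b^2/64


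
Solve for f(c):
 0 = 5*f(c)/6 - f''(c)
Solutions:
 f(c) = C1*exp(-sqrt(30)*c/6) + C2*exp(sqrt(30)*c/6)


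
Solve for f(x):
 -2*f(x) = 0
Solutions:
 f(x) = 0


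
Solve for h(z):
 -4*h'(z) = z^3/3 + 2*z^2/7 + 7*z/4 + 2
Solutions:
 h(z) = C1 - z^4/48 - z^3/42 - 7*z^2/32 - z/2


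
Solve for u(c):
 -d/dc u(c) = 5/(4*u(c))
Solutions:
 u(c) = -sqrt(C1 - 10*c)/2
 u(c) = sqrt(C1 - 10*c)/2


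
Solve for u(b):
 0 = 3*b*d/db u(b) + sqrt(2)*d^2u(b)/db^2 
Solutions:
 u(b) = C1 + C2*erf(2^(1/4)*sqrt(3)*b/2)


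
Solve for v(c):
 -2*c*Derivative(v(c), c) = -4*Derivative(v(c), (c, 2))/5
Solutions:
 v(c) = C1 + C2*erfi(sqrt(5)*c/2)


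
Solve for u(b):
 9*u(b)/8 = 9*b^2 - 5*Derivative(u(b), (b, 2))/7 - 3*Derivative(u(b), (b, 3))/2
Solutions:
 u(b) = C1*exp(b*(-40 + 400/(189*sqrt(16088961) + 758141)^(1/3) + (189*sqrt(16088961) + 758141)^(1/3))/252)*sin(sqrt(3)*b*(-(189*sqrt(16088961) + 758141)^(1/3) + 400/(189*sqrt(16088961) + 758141)^(1/3))/252) + C2*exp(b*(-40 + 400/(189*sqrt(16088961) + 758141)^(1/3) + (189*sqrt(16088961) + 758141)^(1/3))/252)*cos(sqrt(3)*b*(-(189*sqrt(16088961) + 758141)^(1/3) + 400/(189*sqrt(16088961) + 758141)^(1/3))/252) + C3*exp(-b*(400/(189*sqrt(16088961) + 758141)^(1/3) + 20 + (189*sqrt(16088961) + 758141)^(1/3))/126) + 8*b^2 - 640/63


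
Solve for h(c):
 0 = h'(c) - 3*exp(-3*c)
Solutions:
 h(c) = C1 - exp(-3*c)


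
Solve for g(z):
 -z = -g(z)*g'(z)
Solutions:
 g(z) = -sqrt(C1 + z^2)
 g(z) = sqrt(C1 + z^2)


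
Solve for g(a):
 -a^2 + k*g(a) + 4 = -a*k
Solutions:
 g(a) = (a^2 - a*k - 4)/k


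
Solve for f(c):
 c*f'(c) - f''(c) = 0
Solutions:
 f(c) = C1 + C2*erfi(sqrt(2)*c/2)


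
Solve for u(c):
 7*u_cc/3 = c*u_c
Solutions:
 u(c) = C1 + C2*erfi(sqrt(42)*c/14)


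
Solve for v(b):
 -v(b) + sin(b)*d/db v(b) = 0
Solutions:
 v(b) = C1*sqrt(cos(b) - 1)/sqrt(cos(b) + 1)


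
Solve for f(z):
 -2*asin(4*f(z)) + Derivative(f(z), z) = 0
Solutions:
 Integral(1/asin(4*_y), (_y, f(z))) = C1 + 2*z


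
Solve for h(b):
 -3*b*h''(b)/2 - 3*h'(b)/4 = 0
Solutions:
 h(b) = C1 + C2*sqrt(b)


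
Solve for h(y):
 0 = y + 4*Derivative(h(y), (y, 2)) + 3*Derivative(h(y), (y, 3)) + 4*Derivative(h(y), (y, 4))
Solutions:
 h(y) = C1 + C2*y - y^3/24 + 3*y^2/32 + (C3*sin(sqrt(55)*y/8) + C4*cos(sqrt(55)*y/8))*exp(-3*y/8)


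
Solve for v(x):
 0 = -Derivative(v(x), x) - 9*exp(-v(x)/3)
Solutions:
 v(x) = 3*log(C1 - 3*x)


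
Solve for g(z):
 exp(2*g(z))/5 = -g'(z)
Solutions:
 g(z) = log(-sqrt(1/(C1 + z))) - log(2) + log(10)/2
 g(z) = log(1/(C1 + z))/2 - log(2) + log(10)/2


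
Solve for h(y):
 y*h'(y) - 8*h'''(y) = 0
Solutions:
 h(y) = C1 + Integral(C2*airyai(y/2) + C3*airybi(y/2), y)


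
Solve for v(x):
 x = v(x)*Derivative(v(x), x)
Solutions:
 v(x) = -sqrt(C1 + x^2)
 v(x) = sqrt(C1 + x^2)


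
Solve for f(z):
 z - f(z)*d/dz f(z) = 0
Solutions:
 f(z) = -sqrt(C1 + z^2)
 f(z) = sqrt(C1 + z^2)


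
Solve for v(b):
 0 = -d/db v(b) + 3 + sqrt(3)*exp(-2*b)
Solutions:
 v(b) = C1 + 3*b - sqrt(3)*exp(-2*b)/2


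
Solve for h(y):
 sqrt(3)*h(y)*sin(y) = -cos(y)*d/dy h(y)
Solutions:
 h(y) = C1*cos(y)^(sqrt(3))


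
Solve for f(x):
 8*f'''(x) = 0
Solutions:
 f(x) = C1 + C2*x + C3*x^2


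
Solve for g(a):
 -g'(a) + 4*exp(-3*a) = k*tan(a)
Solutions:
 g(a) = C1 - k*log(tan(a)^2 + 1)/2 - 4*exp(-3*a)/3


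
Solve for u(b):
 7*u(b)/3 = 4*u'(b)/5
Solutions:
 u(b) = C1*exp(35*b/12)


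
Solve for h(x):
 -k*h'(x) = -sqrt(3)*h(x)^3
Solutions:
 h(x) = -sqrt(2)*sqrt(-k/(C1*k + sqrt(3)*x))/2
 h(x) = sqrt(2)*sqrt(-k/(C1*k + sqrt(3)*x))/2


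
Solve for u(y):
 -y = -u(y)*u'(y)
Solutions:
 u(y) = -sqrt(C1 + y^2)
 u(y) = sqrt(C1 + y^2)


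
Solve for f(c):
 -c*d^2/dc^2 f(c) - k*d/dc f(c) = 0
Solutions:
 f(c) = C1 + c^(1 - re(k))*(C2*sin(log(c)*Abs(im(k))) + C3*cos(log(c)*im(k)))


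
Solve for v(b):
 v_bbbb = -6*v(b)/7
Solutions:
 v(b) = (C1*sin(14^(3/4)*3^(1/4)*b/14) + C2*cos(14^(3/4)*3^(1/4)*b/14))*exp(-14^(3/4)*3^(1/4)*b/14) + (C3*sin(14^(3/4)*3^(1/4)*b/14) + C4*cos(14^(3/4)*3^(1/4)*b/14))*exp(14^(3/4)*3^(1/4)*b/14)


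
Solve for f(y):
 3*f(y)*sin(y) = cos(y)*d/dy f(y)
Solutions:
 f(y) = C1/cos(y)^3


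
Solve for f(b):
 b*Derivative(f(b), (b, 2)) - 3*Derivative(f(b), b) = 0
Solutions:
 f(b) = C1 + C2*b^4


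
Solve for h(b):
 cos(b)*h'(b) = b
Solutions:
 h(b) = C1 + Integral(b/cos(b), b)


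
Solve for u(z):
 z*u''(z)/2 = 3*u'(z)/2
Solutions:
 u(z) = C1 + C2*z^4


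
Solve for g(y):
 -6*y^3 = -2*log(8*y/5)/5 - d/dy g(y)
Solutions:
 g(y) = C1 + 3*y^4/2 - 2*y*log(y)/5 - 6*y*log(2)/5 + 2*y/5 + 2*y*log(5)/5


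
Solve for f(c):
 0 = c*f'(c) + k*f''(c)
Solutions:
 f(c) = C1 + C2*sqrt(k)*erf(sqrt(2)*c*sqrt(1/k)/2)


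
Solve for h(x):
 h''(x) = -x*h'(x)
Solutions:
 h(x) = C1 + C2*erf(sqrt(2)*x/2)


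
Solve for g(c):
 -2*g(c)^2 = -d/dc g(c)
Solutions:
 g(c) = -1/(C1 + 2*c)


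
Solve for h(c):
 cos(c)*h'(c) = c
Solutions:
 h(c) = C1 + Integral(c/cos(c), c)


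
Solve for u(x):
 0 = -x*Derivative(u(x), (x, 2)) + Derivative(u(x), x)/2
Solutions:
 u(x) = C1 + C2*x^(3/2)


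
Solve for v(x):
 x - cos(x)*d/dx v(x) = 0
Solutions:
 v(x) = C1 + Integral(x/cos(x), x)


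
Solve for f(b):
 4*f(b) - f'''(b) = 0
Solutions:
 f(b) = C3*exp(2^(2/3)*b) + (C1*sin(2^(2/3)*sqrt(3)*b/2) + C2*cos(2^(2/3)*sqrt(3)*b/2))*exp(-2^(2/3)*b/2)


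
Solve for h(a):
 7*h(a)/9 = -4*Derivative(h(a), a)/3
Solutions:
 h(a) = C1*exp(-7*a/12)


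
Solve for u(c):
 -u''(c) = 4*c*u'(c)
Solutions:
 u(c) = C1 + C2*erf(sqrt(2)*c)


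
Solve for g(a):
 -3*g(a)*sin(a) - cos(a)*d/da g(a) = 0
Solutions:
 g(a) = C1*cos(a)^3


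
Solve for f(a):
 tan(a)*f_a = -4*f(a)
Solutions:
 f(a) = C1/sin(a)^4


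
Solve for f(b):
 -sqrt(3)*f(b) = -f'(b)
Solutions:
 f(b) = C1*exp(sqrt(3)*b)


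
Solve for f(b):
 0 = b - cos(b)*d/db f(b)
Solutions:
 f(b) = C1 + Integral(b/cos(b), b)


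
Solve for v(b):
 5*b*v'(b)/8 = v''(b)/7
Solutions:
 v(b) = C1 + C2*erfi(sqrt(35)*b/4)


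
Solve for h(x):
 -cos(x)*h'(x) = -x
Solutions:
 h(x) = C1 + Integral(x/cos(x), x)


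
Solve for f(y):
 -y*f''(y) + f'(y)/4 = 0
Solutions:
 f(y) = C1 + C2*y^(5/4)


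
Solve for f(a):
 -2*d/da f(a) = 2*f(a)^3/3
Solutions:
 f(a) = -sqrt(6)*sqrt(-1/(C1 - a))/2
 f(a) = sqrt(6)*sqrt(-1/(C1 - a))/2


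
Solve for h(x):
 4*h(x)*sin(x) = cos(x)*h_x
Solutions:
 h(x) = C1/cos(x)^4


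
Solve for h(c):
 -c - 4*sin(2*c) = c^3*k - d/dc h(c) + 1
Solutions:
 h(c) = C1 + c^4*k/4 + c^2/2 + c - 2*cos(2*c)


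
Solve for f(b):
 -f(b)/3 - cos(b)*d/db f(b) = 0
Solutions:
 f(b) = C1*(sin(b) - 1)^(1/6)/(sin(b) + 1)^(1/6)


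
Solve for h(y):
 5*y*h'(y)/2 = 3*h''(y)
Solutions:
 h(y) = C1 + C2*erfi(sqrt(15)*y/6)


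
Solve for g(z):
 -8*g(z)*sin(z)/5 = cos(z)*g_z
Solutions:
 g(z) = C1*cos(z)^(8/5)


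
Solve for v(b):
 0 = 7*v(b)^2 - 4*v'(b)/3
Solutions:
 v(b) = -4/(C1 + 21*b)


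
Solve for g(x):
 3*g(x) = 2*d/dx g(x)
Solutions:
 g(x) = C1*exp(3*x/2)


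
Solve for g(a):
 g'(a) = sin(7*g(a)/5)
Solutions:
 -a + 5*log(cos(7*g(a)/5) - 1)/14 - 5*log(cos(7*g(a)/5) + 1)/14 = C1


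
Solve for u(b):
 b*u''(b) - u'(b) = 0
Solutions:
 u(b) = C1 + C2*b^2


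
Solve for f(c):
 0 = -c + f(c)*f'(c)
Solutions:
 f(c) = -sqrt(C1 + c^2)
 f(c) = sqrt(C1 + c^2)


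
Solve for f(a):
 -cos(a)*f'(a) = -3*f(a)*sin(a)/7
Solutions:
 f(a) = C1/cos(a)^(3/7)


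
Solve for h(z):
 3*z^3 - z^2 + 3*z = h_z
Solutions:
 h(z) = C1 + 3*z^4/4 - z^3/3 + 3*z^2/2
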